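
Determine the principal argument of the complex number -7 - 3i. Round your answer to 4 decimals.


Step 1: z = -7 - 3i
Step 2: arg(z) = atan2(-3, -7)
Step 3: arg(z) = -2.7367

-2.7367


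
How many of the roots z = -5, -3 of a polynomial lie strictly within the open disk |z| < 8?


Step 1: Check each root:
  z = -5: |-5| = 5 < 8
  z = -3: |-3| = 3 < 8
Step 2: Count = 2

2


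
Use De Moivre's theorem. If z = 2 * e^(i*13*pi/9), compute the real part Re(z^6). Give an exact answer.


Step 1: By De Moivre's theorem, z^6 = 2^6 * e^(i*6*13*pi/9) = 64 * (cos(26*pi/3) + i*sin(26*pi/3))
Step 2: |z|^6 = 2^6 = 64
Step 3: Reduce the angle mod 2*pi: 26*pi/3 - 8*pi = 2*pi/3
Step 4: cos(2*pi/3) = -1/2
Step 5: Re(z^6) = 64 * (-1/2) = -32

-32


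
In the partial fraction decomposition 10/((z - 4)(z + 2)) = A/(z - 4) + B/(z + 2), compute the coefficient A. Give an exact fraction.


Step 1: Multiply both sides by (z - 4) and set z = 4
Step 2: A = 10 / (4 + 2)
Step 3: A = 10 / 6
Step 4: A = 5/3

5/3


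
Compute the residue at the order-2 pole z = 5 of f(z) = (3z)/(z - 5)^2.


Step 1: Pole of order 2 at z = 5
Step 2: Res = lim d/dz [(z - 5)^2 * f(z)] as z -> 5
Step 3: (z - 5)^2 * f(z) = 3z
Step 4: d/dz[3z] = 3

3


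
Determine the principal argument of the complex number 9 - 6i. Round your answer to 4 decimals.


Step 1: z = 9 - 6i
Step 2: arg(z) = atan2(-6, 9)
Step 3: arg(z) = -0.588

-0.588


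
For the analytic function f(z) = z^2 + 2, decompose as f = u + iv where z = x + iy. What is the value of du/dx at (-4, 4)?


Step 1: f(z) = (x+iy)^2 + 2
Step 2: u = (x^2 - y^2) + 2
Step 3: u_x = 2x + 0
Step 4: At (-4, 4): u_x = -8 + 0 = -8

-8


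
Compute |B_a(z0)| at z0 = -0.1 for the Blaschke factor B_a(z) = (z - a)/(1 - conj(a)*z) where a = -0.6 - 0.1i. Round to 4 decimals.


Step 1: Numerator z0 - a = -0.1 - (-0.6 - 0.1i) = 0.5 + 0.1i
Step 2: Denominator 1 - conj(a)*z0 = 1 - (-0.6 + 0.1i)*(-0.1) = 0.94 + 0.01i
Step 3: |z0 - a|^2 = 0.5^2 + 0.1^2 = 0.26; |1 - conj(a)*z0|^2 = 0.94^2 + 0.01^2 = 0.8837
Step 4: |B_a(-0.1)| = sqrt(0.26 / 0.8837) = sqrt(0.294217)
Step 5: = 0.5424

0.5424


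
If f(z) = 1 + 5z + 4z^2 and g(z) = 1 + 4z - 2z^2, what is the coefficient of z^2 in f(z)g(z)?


Step 1: z^2 term in f*g comes from: (1)*(-2z^2) + (5z)*(4z) + (4z^2)*(1)
Step 2: = -2 + 20 + 4
Step 3: = 22

22


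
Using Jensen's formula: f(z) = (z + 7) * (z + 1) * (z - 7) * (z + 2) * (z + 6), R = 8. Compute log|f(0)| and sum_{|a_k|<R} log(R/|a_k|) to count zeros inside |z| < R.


Jensen's formula: (1/2pi)*integral log|f(Re^it)|dt = log|f(0)| + sum_{|a_k|<R} log(R/|a_k|)
Step 1: f(0) = 7 * 1 * (-7) * 2 * 6 = -588
Step 2: log|f(0)| = log|-7| + log|-1| + log|7| + log|-2| + log|-6| = 6.3767
Step 3: Zeros inside |z| < 8: -7, -1, 7, -2, -6
Step 4: Jensen sum = log(8/7) + log(8/1) + log(8/7) + log(8/2) + log(8/6) = 4.0205
Step 5: n(R) = number of terms in the Jensen sum = count of zeros inside |z| < 8 = 5

5


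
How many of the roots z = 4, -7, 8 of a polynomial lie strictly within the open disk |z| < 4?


Step 1: Check each root:
  z = 4: |4| = 4 >= 4
  z = -7: |-7| = 7 >= 4
  z = 8: |8| = 8 >= 4
Step 2: Count = 0

0


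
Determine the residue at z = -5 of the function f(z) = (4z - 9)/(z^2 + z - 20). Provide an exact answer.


Step 1: Q(z) = z^2 + z - 20 = (z + 5)(z - 4)
Step 2: Q'(z) = 2z + 1
Step 3: Q'(-5) = -9, P(-5) = -29
Step 4: Res = P(-5)/Q'(-5) = -29/(-9) = 29/9

29/9


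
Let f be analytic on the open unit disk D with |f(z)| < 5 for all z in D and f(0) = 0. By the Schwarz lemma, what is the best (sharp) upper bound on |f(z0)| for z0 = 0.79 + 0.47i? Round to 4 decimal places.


Step 1: g = f/5 maps D -> D with g(0) = 0, so by the Schwarz lemma |g(z)| <= |z|, i.e. |f(z)| <= 5|z|; this is sharp (f(z) = 5z).
Step 2: |z0|^2 = 0.79^2 + 0.47^2 = 0.845
Step 3: |z0| = sqrt(0.845) = 0.919239
Step 4: Best bound = 5 * |z0| = 5 * 0.919239 = 4.5962

4.5962


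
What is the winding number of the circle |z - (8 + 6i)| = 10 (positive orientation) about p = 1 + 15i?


Step 1: Center c = (8, 6), radius = 10
Step 2: |p - c|^2 = (-7)^2 + 9^2 = 130
Step 3: r^2 = 100
Step 4: |p-c| > r so winding number = 0

0


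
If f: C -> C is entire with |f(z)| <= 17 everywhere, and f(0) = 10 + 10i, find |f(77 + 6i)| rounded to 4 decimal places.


Step 1: By Liouville's theorem, a bounded entire function is constant.
Step 2: f(z) = f(0) = 10 + 10i for all z.
Step 3: |f(w)| = |10 + 10i| = sqrt(100 + 100)
Step 4: = 14.1421

14.1421


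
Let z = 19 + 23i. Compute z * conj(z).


Step 1: conj(z) = 19 - 23i
Step 2: z * conj(z) = 19^2 + 23^2
Step 3: = 361 + 529 = 890

890


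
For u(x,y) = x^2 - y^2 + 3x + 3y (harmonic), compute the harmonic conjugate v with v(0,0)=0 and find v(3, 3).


Step 1: v_x = -u_y = 2y - 3
Step 2: v_y = u_x = 2x + 3
Step 3: v = 2xy - 3x + 3y + C
Step 4: v(0,0) = 0 => C = 0
Step 5: v(3, 3) = 18

18


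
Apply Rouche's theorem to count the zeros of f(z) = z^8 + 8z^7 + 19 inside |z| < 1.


Step 1: On |z| = 1 the three terms have sizes |z^8| = 1^8 = 1, |8z^7| = 8*1^7 = 8, |19| = 19
Step 2: The dominant term is g(z) = 19; let h(z) = z^8 + 8z^7 so f = g + h
Step 3: On |z| = 1: |g| = 19 and |h| <= 1 + 8 = 9
Step 4: Since 19 > 9, |h| < |g| on |z| = 1, so by Rouche f has the same number of zeros as g inside |z| < 1
Step 5: g(z) = 19 is a nonzero constant with no zeros inside |z| < 1. Answer = 0

0


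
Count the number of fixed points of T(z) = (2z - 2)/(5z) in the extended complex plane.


Step 1: Fixed points satisfy T(z) = z
Step 2: 5z^2 - 2z + 2 = 0
Step 3: Discriminant = (-2)^2 - 4*5*2 = -36
Step 4: Number of fixed points = 2

2


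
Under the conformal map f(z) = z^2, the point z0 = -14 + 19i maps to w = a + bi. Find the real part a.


Step 1: z0 = -14 + 19i
Step 2: z0^2 = (-14)^2 - 19^2 - 532i
Step 3: real part = 196 - 361 = -165

-165


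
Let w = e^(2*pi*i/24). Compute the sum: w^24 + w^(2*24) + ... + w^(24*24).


Step 1: The sum sum_{j=1}^{n} w^(k*j) equals n if n | k, else 0.
Step 2: Here n = 24, k = 24
Step 3: Does n divide k? 24 | 24 -> True
Step 4: Sum = 24

24


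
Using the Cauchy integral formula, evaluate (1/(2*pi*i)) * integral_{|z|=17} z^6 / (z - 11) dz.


Step 1: f(z) = z^6, a = 11 is inside |z| = 17
Step 2: By Cauchy integral formula: (1/(2pi*i)) * integral = f(a)
Step 3: f(11) = 11^6 = 1771561

1771561


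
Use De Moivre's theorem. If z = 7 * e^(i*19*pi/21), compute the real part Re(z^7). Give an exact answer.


Step 1: By De Moivre's theorem, z^7 = 7^7 * e^(i*7*19*pi/21) = 823543 * (cos(19*pi/3) + i*sin(19*pi/3))
Step 2: |z|^7 = 7^7 = 823543
Step 3: Reduce the angle mod 2*pi: 19*pi/3 - 6*pi = pi/3
Step 4: cos(pi/3) = 1/2
Step 5: Re(z^7) = 823543 * 1/2 = 823543/2

823543/2


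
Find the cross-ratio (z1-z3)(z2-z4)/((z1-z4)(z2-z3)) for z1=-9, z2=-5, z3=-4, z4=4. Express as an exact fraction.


Step 1: (z1-z3)(z2-z4) = (-5) * (-9) = 45
Step 2: (z1-z4)(z2-z3) = (-13) * (-1) = 13
Step 3: Cross-ratio = 45/13 = 45/13

45/13


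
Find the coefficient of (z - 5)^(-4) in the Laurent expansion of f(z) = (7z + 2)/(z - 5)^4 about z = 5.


Step 1: Write the numerator in powers of (z - 5): 7z + 2 = 7(z - 5) + (7*5 + 2) = 7(z - 5) + 37
Step 2: Divide by (z - 5)^4: f(z) = 37(z - 5)^(-4) + 7(z - 5)^(-3)
Step 3: This finite sum is the Laurent series of f about z = 5.
Step 4: Coefficient of (z - 5)^(-4) = 7*5 + 2 = 37

37


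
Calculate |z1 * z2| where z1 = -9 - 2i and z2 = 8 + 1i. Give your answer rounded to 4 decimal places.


Step 1: |z1| = sqrt((-9)^2 + (-2)^2) = sqrt(85)
Step 2: |z2| = sqrt(8^2 + 1^2) = sqrt(65)
Step 3: |z1*z2| = |z1|*|z2| = sqrt(85) * sqrt(65) = sqrt(85 * 65) = sqrt(5525)
Step 4: = 74.3303

74.3303


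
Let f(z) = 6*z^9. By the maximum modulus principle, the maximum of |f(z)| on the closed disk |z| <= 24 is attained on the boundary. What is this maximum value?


Step 1: On |z| = 24, |f(z)| = 6 * |z|^9 = 6 * 24^9
Step 2: By maximum modulus principle, maximum is on boundary.
Step 3: Maximum = 6 * 2641807540224 = 15850845241344

15850845241344


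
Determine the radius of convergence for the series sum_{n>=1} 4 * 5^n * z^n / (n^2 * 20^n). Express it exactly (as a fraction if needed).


Step 1: General term a_n = 4 * 5^n / (n^2 * 20^n)
Step 2: By the root test, |a_n|^(1/n) = 4^(1/n) * 5 / (n^(2/n) * 20) -> 5/20 as n -> infinity (since 4^(1/n) -> 1 and n^(2/n) -> 1)
Step 3: R = 1/lim|a_n|^(1/n) = 20/5 = 4

4


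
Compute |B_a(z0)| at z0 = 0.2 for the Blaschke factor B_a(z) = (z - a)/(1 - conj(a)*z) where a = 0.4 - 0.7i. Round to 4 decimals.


Step 1: Numerator z0 - a = 0.2 - (0.4 - 0.7i) = -0.2 + 0.7i
Step 2: Denominator 1 - conj(a)*z0 = 1 - (0.4 + 0.7i)*0.2 = 0.92 - 0.14i
Step 3: |z0 - a|^2 = (-0.2)^2 + 0.7^2 = 0.53; |1 - conj(a)*z0|^2 = 0.92^2 + (-0.14)^2 = 0.866
Step 4: |B_a(0.2)| = sqrt(0.53 / 0.866) = sqrt(0.612009)
Step 5: = 0.7823

0.7823


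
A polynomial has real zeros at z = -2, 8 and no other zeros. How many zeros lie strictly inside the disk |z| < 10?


Step 1: Check each root:
  z = -2: |-2| = 2 < 10
  z = 8: |8| = 8 < 10
Step 2: Count = 2

2


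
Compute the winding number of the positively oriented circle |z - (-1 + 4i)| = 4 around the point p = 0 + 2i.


Step 1: Center c = (-1, 4), radius = 4
Step 2: |p - c|^2 = 1^2 + (-2)^2 = 5
Step 3: r^2 = 16
Step 4: |p-c| < r so winding number = 1

1


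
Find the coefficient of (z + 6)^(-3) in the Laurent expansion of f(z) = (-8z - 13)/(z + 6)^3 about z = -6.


Step 1: Write the numerator in powers of (z + 6): -8z - 13 = -8(z + 6) + (-8*(-6) - 13) = -8(z + 6) + 35
Step 2: Divide by (z + 6)^3: f(z) = 35(z + 6)^(-3) - 8(z + 6)^(-2)
Step 3: This finite sum is the Laurent series of f about z = -6.
Step 4: Coefficient of (z + 6)^(-3) = -8*(-6) - 13 = 35

35


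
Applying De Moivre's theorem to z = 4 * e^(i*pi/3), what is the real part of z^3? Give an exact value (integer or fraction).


Step 1: By De Moivre's theorem, z^3 = 4^3 * e^(i*3*pi/3) = 64 * (cos(pi) + i*sin(pi))
Step 2: |z|^3 = 4^3 = 64
Step 3: The angle pi already lies in [0, 2*pi)
Step 4: cos(pi) = -1
Step 5: Re(z^3) = 64 * (-1) = -64

-64


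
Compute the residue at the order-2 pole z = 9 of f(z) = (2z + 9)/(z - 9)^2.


Step 1: Pole of order 2 at z = 9
Step 2: Res = lim d/dz [(z - 9)^2 * f(z)] as z -> 9
Step 3: (z - 9)^2 * f(z) = 2z + 9
Step 4: d/dz[2z + 9] = 2

2


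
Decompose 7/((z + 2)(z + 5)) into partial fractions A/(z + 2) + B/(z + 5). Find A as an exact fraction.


Step 1: Multiply both sides by (z + 2) and set z = -2
Step 2: A = 7 / (-2 + 5)
Step 3: A = 7 / 3
Step 4: A = 7/3

7/3


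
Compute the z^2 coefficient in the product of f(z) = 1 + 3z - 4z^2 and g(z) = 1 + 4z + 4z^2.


Step 1: z^2 term in f*g comes from: (1)*(4z^2) + (3z)*(4z) + (-4z^2)*(1)
Step 2: = 4 + 12 - 4
Step 3: = 12

12


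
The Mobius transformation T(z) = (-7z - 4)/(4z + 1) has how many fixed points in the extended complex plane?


Step 1: Fixed points satisfy T(z) = z
Step 2: 4z^2 + 8z + 4 = 0
Step 3: Discriminant = 8^2 - 4*4*4 = 0
Step 4: Number of fixed points = 1

1


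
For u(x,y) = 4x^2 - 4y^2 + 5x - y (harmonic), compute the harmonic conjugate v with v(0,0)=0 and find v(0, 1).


Step 1: v_x = -u_y = 8y + 1
Step 2: v_y = u_x = 8x + 5
Step 3: v = 8xy + x + 5y + C
Step 4: v(0,0) = 0 => C = 0
Step 5: v(0, 1) = 5

5


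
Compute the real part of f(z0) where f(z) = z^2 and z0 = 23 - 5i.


Step 1: z0 = 23 - 5i
Step 2: z0^2 = 23^2 - (-5)^2 - 230i
Step 3: real part = 529 - 25 = 504

504


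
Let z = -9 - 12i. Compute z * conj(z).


Step 1: conj(z) = -9 + 12i
Step 2: z * conj(z) = (-9)^2 + (-12)^2
Step 3: = 81 + 144 = 225

225


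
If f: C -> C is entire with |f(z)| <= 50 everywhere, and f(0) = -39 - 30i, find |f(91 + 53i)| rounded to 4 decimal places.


Step 1: By Liouville's theorem, a bounded entire function is constant.
Step 2: f(z) = f(0) = -39 - 30i for all z.
Step 3: |f(w)| = |-39 - 30i| = sqrt(1521 + 900)
Step 4: = 49.2037

49.2037


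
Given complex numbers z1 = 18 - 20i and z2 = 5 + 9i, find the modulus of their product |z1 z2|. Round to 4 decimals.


Step 1: |z1| = sqrt(18^2 + (-20)^2) = sqrt(724)
Step 2: |z2| = sqrt(5^2 + 9^2) = sqrt(106)
Step 3: |z1*z2| = |z1|*|z2| = sqrt(724) * sqrt(106) = sqrt(724 * 106) = sqrt(76744)
Step 4: = 277.0271

277.0271


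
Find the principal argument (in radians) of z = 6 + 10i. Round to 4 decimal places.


Step 1: z = 6 + 10i
Step 2: arg(z) = atan2(10, 6)
Step 3: arg(z) = 1.0304

1.0304


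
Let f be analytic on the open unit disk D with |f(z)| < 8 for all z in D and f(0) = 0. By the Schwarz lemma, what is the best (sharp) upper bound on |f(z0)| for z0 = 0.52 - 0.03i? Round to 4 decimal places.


Step 1: g = f/8 maps D -> D with g(0) = 0, so by the Schwarz lemma |g(z)| <= |z|, i.e. |f(z)| <= 8|z|; this is sharp (f(z) = 8z).
Step 2: |z0|^2 = 0.52^2 + (-0.03)^2 = 0.2713
Step 3: |z0| = sqrt(0.2713) = 0.520865
Step 4: Best bound = 8 * |z0| = 8 * 0.520865 = 4.1669

4.1669


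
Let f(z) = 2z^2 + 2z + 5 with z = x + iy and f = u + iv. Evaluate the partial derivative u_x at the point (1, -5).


Step 1: f(z) = 2(x+iy)^2 + 2(x+iy) + 5
Step 2: u = 2(x^2 - y^2) + 2x + 5
Step 3: u_x = 4x + 2
Step 4: At (1, -5): u_x = 4 + 2 = 6

6


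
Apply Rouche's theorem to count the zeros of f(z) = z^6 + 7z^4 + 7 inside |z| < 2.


Step 1: On |z| = 2 the three terms have sizes |z^6| = 2^6 = 64, |7z^4| = 7*2^4 = 112, |7| = 7
Step 2: The dominant term is g(z) = 7z^4; let h(z) = z^6 + 7 so f = g + h
Step 3: On |z| = 2: |g| = 112 and |h| <= 64 + 7 = 71
Step 4: Since 112 > 71, |h| < |g| on |z| = 2, so by Rouche f has the same number of zeros as g inside |z| < 2
Step 5: g(z) = 7z^4 has 4 zeros (at the origin, multiplicity 4) inside |z| < 2. Answer = 4

4


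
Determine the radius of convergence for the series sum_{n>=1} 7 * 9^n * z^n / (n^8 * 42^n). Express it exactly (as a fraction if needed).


Step 1: General term a_n = 7 * 9^n / (n^8 * 42^n)
Step 2: By the root test, |a_n|^(1/n) = 7^(1/n) * 9 / (n^(8/n) * 42) -> 9/42 as n -> infinity (since 7^(1/n) -> 1 and n^(8/n) -> 1)
Step 3: R = 1/lim|a_n|^(1/n) = 42/9 = 14/3

14/3


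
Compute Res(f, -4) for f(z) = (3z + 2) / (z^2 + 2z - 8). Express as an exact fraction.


Step 1: Q(z) = z^2 + 2z - 8 = (z + 4)(z - 2)
Step 2: Q'(z) = 2z + 2
Step 3: Q'(-4) = -6, P(-4) = -10
Step 4: Res = P(-4)/Q'(-4) = -10/(-6) = 5/3

5/3


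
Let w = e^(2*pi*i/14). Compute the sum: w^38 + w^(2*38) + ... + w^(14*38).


Step 1: The sum sum_{j=1}^{n} w^(k*j) equals n if n | k, else 0.
Step 2: Here n = 14, k = 38
Step 3: Does n divide k? 14 | 38 -> False
Step 4: Sum = 0

0


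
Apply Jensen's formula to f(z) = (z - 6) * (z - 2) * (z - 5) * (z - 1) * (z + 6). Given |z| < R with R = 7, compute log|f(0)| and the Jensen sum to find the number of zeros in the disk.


Jensen's formula: (1/2pi)*integral log|f(Re^it)|dt = log|f(0)| + sum_{|a_k|<R} log(R/|a_k|)
Step 1: f(0) = (-6) * (-2) * (-5) * (-1) * 6 = 360
Step 2: log|f(0)| = log|6| + log|2| + log|5| + log|1| + log|-6| = 5.8861
Step 3: Zeros inside |z| < 7: 6, 2, 5, 1, -6
Step 4: Jensen sum = log(7/6) + log(7/2) + log(7/5) + log(7/1) + log(7/6) = 3.8434
Step 5: n(R) = number of terms in the Jensen sum = count of zeros inside |z| < 7 = 5

5


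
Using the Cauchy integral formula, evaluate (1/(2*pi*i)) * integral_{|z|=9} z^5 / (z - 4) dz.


Step 1: f(z) = z^5, a = 4 is inside |z| = 9
Step 2: By Cauchy integral formula: (1/(2pi*i)) * integral = f(a)
Step 3: f(4) = 4^5 = 1024

1024


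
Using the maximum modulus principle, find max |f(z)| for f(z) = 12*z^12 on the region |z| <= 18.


Step 1: On |z| = 18, |f(z)| = 12 * |z|^12 = 12 * 18^12
Step 2: By maximum modulus principle, maximum is on boundary.
Step 3: Maximum = 12 * 1156831381426176 = 13881976577114112

13881976577114112


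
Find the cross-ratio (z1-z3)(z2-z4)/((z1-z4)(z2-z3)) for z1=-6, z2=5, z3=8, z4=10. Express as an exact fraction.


Step 1: (z1-z3)(z2-z4) = (-14) * (-5) = 70
Step 2: (z1-z4)(z2-z3) = (-16) * (-3) = 48
Step 3: Cross-ratio = 70/48 = 35/24

35/24


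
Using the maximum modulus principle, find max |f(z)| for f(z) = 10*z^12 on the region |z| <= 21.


Step 1: On |z| = 21, |f(z)| = 10 * |z|^12 = 10 * 21^12
Step 2: By maximum modulus principle, maximum is on boundary.
Step 3: Maximum = 10 * 7355827511386641 = 73558275113866410

73558275113866410


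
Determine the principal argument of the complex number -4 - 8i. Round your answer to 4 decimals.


Step 1: z = -4 - 8i
Step 2: arg(z) = atan2(-8, -4)
Step 3: arg(z) = -2.0344

-2.0344


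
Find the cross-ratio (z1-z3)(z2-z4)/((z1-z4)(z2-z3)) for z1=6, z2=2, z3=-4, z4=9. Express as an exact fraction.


Step 1: (z1-z3)(z2-z4) = 10 * (-7) = -70
Step 2: (z1-z4)(z2-z3) = (-3) * 6 = -18
Step 3: Cross-ratio = 70/18 = 35/9

35/9


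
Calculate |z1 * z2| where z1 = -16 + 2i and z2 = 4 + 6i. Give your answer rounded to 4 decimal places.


Step 1: |z1| = sqrt((-16)^2 + 2^2) = sqrt(260)
Step 2: |z2| = sqrt(4^2 + 6^2) = sqrt(52)
Step 3: |z1*z2| = |z1|*|z2| = sqrt(260) * sqrt(52) = sqrt(260 * 52) = sqrt(13520)
Step 4: = 116.2755

116.2755


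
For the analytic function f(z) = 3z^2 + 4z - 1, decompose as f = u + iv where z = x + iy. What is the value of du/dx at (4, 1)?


Step 1: f(z) = 3(x+iy)^2 + 4(x+iy) - 1
Step 2: u = 3(x^2 - y^2) + 4x - 1
Step 3: u_x = 6x + 4
Step 4: At (4, 1): u_x = 24 + 4 = 28

28


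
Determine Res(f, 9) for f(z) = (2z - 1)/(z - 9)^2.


Step 1: Pole of order 2 at z = 9
Step 2: Res = lim d/dz [(z - 9)^2 * f(z)] as z -> 9
Step 3: (z - 9)^2 * f(z) = 2z - 1
Step 4: d/dz[2z - 1] = 2

2


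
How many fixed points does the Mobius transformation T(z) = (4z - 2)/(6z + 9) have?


Step 1: Fixed points satisfy T(z) = z
Step 2: 6z^2 + 5z + 2 = 0
Step 3: Discriminant = 5^2 - 4*6*2 = -23
Step 4: Number of fixed points = 2

2


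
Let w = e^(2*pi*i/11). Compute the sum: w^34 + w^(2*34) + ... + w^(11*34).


Step 1: The sum sum_{j=1}^{n} w^(k*j) equals n if n | k, else 0.
Step 2: Here n = 11, k = 34
Step 3: Does n divide k? 11 | 34 -> False
Step 4: Sum = 0

0


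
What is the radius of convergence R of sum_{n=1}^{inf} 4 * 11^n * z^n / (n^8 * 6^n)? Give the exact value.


Step 1: General term a_n = 4 * 11^n / (n^8 * 6^n)
Step 2: By the root test, |a_n|^(1/n) = 4^(1/n) * 11 / (n^(8/n) * 6) -> 11/6 as n -> infinity (since 4^(1/n) -> 1 and n^(8/n) -> 1)
Step 3: R = 1/lim|a_n|^(1/n) = 6/11

6/11


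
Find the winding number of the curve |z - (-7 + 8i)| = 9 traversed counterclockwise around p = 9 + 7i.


Step 1: Center c = (-7, 8), radius = 9
Step 2: |p - c|^2 = 16^2 + (-1)^2 = 257
Step 3: r^2 = 81
Step 4: |p-c| > r so winding number = 0

0


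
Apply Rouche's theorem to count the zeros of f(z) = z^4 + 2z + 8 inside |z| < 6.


Step 1: On |z| = 6 the three terms have sizes |z^4| = 6^4 = 1296, |2z| = 2*6 = 12, |8| = 8
Step 2: The dominant term is g(z) = z^4; let h(z) = 2z + 8 so f = g + h
Step 3: On |z| = 6: |g| = 1296 and |h| <= 12 + 8 = 20
Step 4: Since 1296 > 20, |h| < |g| on |z| = 6, so by Rouche f has the same number of zeros as g inside |z| < 6
Step 5: g(z) = z^4 has 4 zeros (all at the origin) inside |z| < 6. Answer = 4

4


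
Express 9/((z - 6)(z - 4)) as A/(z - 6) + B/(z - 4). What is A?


Step 1: Multiply both sides by (z - 6) and set z = 6
Step 2: A = 9 / (6 - 4)
Step 3: A = 9 / 2
Step 4: A = 9/2

9/2


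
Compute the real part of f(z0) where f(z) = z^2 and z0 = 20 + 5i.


Step 1: z0 = 20 + 5i
Step 2: z0^2 = 20^2 - 5^2 + 200i
Step 3: real part = 400 - 25 = 375

375


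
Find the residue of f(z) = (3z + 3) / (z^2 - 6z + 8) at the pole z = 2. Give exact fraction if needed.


Step 1: Q(z) = z^2 - 6z + 8 = (z - 2)(z - 4)
Step 2: Q'(z) = 2z - 6
Step 3: Q'(2) = -2, P(2) = 9
Step 4: Res = P(2)/Q'(2) = 9/(-2) = -9/2

-9/2


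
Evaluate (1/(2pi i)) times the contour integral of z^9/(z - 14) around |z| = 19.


Step 1: f(z) = z^9, a = 14 is inside |z| = 19
Step 2: By Cauchy integral formula: (1/(2pi*i)) * integral = f(a)
Step 3: f(14) = 14^9 = 20661046784

20661046784


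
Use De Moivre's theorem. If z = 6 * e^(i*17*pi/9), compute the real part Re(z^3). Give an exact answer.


Step 1: By De Moivre's theorem, z^3 = 6^3 * e^(i*3*17*pi/9) = 216 * (cos(17*pi/3) + i*sin(17*pi/3))
Step 2: |z|^3 = 6^3 = 216
Step 3: Reduce the angle mod 2*pi: 17*pi/3 - 4*pi = 5*pi/3
Step 4: cos(5*pi/3) = 1/2
Step 5: Re(z^3) = 216 * 1/2 = 108

108


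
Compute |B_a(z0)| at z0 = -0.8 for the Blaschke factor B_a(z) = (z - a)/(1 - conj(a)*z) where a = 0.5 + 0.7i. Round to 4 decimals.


Step 1: Numerator z0 - a = -0.8 - (0.5 + 0.7i) = -1.3 - 0.7i
Step 2: Denominator 1 - conj(a)*z0 = 1 - (0.5 - 0.7i)*(-0.8) = 1.4 - 0.56i
Step 3: |z0 - a|^2 = (-1.3)^2 + (-0.7)^2 = 2.18; |1 - conj(a)*z0|^2 = 1.4^2 + (-0.56)^2 = 2.2736
Step 4: |B_a(-0.8)| = sqrt(2.18 / 2.2736) = sqrt(0.958832)
Step 5: = 0.9792

0.9792


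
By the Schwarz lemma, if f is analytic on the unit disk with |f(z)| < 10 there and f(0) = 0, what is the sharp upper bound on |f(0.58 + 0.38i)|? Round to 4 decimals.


Step 1: g = f/10 maps D -> D with g(0) = 0, so by the Schwarz lemma |g(z)| <= |z|, i.e. |f(z)| <= 10|z|; this is sharp (f(z) = 10z).
Step 2: |z0|^2 = 0.58^2 + 0.38^2 = 0.4808
Step 3: |z0| = sqrt(0.4808) = 0.693397
Step 4: Best bound = 10 * |z0| = 10 * 0.693397 = 6.934

6.934


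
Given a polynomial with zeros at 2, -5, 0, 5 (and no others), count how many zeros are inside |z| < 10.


Step 1: Check each root:
  z = 2: |2| = 2 < 10
  z = -5: |-5| = 5 < 10
  z = 0: |0| = 0 < 10
  z = 5: |5| = 5 < 10
Step 2: Count = 4

4


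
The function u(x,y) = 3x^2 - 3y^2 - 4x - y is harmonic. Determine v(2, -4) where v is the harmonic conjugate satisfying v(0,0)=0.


Step 1: v_x = -u_y = 6y + 1
Step 2: v_y = u_x = 6x - 4
Step 3: v = 6xy + x - 4y + C
Step 4: v(0,0) = 0 => C = 0
Step 5: v(2, -4) = -30

-30


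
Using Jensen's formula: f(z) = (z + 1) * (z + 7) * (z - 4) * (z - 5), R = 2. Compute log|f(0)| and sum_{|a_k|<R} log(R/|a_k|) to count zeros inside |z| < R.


Jensen's formula: (1/2pi)*integral log|f(Re^it)|dt = log|f(0)| + sum_{|a_k|<R} log(R/|a_k|)
Step 1: f(0) = 1 * 7 * (-4) * (-5) = 140
Step 2: log|f(0)| = log|-1| + log|-7| + log|4| + log|5| = 4.9416
Step 3: Zeros inside |z| < 2: -1
Step 4: Jensen sum = log(2/1) = 0.6931
Step 5: n(R) = number of terms in the Jensen sum = count of zeros inside |z| < 2 = 1

1


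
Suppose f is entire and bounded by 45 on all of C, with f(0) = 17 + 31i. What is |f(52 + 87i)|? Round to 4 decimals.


Step 1: By Liouville's theorem, a bounded entire function is constant.
Step 2: f(z) = f(0) = 17 + 31i for all z.
Step 3: |f(w)| = |17 + 31i| = sqrt(289 + 961)
Step 4: = 35.3553

35.3553


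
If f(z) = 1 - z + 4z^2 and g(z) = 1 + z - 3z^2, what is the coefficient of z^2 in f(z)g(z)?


Step 1: z^2 term in f*g comes from: (1)*(-3z^2) + (-z)*(z) + (4z^2)*(1)
Step 2: = -3 - 1 + 4
Step 3: = 0

0


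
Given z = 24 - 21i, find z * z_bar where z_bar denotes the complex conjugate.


Step 1: conj(z) = 24 + 21i
Step 2: z * conj(z) = 24^2 + (-21)^2
Step 3: = 576 + 441 = 1017

1017


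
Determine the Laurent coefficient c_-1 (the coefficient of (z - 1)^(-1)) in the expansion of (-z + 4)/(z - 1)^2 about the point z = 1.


Step 1: Write the numerator in powers of (z - 1): -z + 4 = -(z - 1) + (-1*1 + 4) = -(z - 1) + 3
Step 2: Divide by (z - 1)^2: f(z) = 3(z - 1)^(-2) - (z - 1)^(-1)
Step 3: This finite sum is the Laurent series of f about z = 1.
Step 4: Coefficient of (z - 1)^(-1) = coefficient of (z - 1) in the re-centred numerator = -1

-1


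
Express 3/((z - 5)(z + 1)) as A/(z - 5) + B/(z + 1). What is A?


Step 1: Multiply both sides by (z - 5) and set z = 5
Step 2: A = 3 / (5 + 1)
Step 3: A = 3 / 6
Step 4: A = 1/2

1/2


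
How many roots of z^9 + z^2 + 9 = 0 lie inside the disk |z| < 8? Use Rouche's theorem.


Step 1: On |z| = 8 the three terms have sizes |z^9| = 8^9 = 134217728, |z^2| = 8^2 = 64, |9| = 9
Step 2: The dominant term is g(z) = z^9; let h(z) = z^2 + 9 so f = g + h
Step 3: On |z| = 8: |g| = 134217728 and |h| <= 64 + 9 = 73
Step 4: Since 134217728 > 73, |h| < |g| on |z| = 8, so by Rouche f has the same number of zeros as g inside |z| < 8
Step 5: g(z) = z^9 has 9 zeros (all at the origin) inside |z| < 8. Answer = 9

9


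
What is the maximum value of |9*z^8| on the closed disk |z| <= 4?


Step 1: On |z| = 4, |f(z)| = 9 * |z|^8 = 9 * 4^8
Step 2: By maximum modulus principle, maximum is on boundary.
Step 3: Maximum = 9 * 65536 = 589824

589824


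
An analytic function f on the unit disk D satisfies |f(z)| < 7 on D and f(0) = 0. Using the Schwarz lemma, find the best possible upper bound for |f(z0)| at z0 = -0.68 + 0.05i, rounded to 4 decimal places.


Step 1: g = f/7 maps D -> D with g(0) = 0, so by the Schwarz lemma |g(z)| <= |z|, i.e. |f(z)| <= 7|z|; this is sharp (f(z) = 7z).
Step 2: |z0|^2 = (-0.68)^2 + 0.05^2 = 0.4649
Step 3: |z0| = sqrt(0.4649) = 0.681836
Step 4: Best bound = 7 * |z0| = 7 * 0.681836 = 4.7729

4.7729


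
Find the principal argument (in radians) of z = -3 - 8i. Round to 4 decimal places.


Step 1: z = -3 - 8i
Step 2: arg(z) = atan2(-8, -3)
Step 3: arg(z) = -1.9296

-1.9296


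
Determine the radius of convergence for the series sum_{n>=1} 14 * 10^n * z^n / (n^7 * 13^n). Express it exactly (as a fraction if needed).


Step 1: General term a_n = 14 * 10^n / (n^7 * 13^n)
Step 2: By the root test, |a_n|^(1/n) = 14^(1/n) * 10 / (n^(7/n) * 13) -> 10/13 as n -> infinity (since 14^(1/n) -> 1 and n^(7/n) -> 1)
Step 3: R = 1/lim|a_n|^(1/n) = 13/10

13/10


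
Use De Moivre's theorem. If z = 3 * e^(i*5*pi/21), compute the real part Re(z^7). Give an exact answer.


Step 1: By De Moivre's theorem, z^7 = 3^7 * e^(i*7*5*pi/21) = 2187 * (cos(5*pi/3) + i*sin(5*pi/3))
Step 2: |z|^7 = 3^7 = 2187
Step 3: The angle 5*pi/3 already lies in [0, 2*pi)
Step 4: cos(5*pi/3) = 1/2
Step 5: Re(z^7) = 2187 * 1/2 = 2187/2

2187/2


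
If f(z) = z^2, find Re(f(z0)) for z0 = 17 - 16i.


Step 1: z0 = 17 - 16i
Step 2: z0^2 = 17^2 - (-16)^2 - 544i
Step 3: real part = 289 - 256 = 33

33


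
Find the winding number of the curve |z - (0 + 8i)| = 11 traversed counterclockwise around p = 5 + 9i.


Step 1: Center c = (0, 8), radius = 11
Step 2: |p - c|^2 = 5^2 + 1^2 = 26
Step 3: r^2 = 121
Step 4: |p-c| < r so winding number = 1

1


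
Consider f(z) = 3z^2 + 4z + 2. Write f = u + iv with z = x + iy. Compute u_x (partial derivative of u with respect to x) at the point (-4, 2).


Step 1: f(z) = 3(x+iy)^2 + 4(x+iy) + 2
Step 2: u = 3(x^2 - y^2) + 4x + 2
Step 3: u_x = 6x + 4
Step 4: At (-4, 2): u_x = -24 + 4 = -20

-20


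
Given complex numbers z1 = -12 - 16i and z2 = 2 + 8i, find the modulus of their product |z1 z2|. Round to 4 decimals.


Step 1: |z1| = sqrt((-12)^2 + (-16)^2) = sqrt(400)
Step 2: |z2| = sqrt(2^2 + 8^2) = sqrt(68)
Step 3: |z1*z2| = |z1|*|z2| = sqrt(400) * sqrt(68) = sqrt(400 * 68) = sqrt(27200)
Step 4: = 164.9242

164.9242


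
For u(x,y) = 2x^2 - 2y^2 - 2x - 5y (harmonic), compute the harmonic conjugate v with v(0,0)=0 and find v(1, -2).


Step 1: v_x = -u_y = 4y + 5
Step 2: v_y = u_x = 4x - 2
Step 3: v = 4xy + 5x - 2y + C
Step 4: v(0,0) = 0 => C = 0
Step 5: v(1, -2) = 1

1


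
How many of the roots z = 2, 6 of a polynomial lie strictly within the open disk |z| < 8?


Step 1: Check each root:
  z = 2: |2| = 2 < 8
  z = 6: |6| = 6 < 8
Step 2: Count = 2

2


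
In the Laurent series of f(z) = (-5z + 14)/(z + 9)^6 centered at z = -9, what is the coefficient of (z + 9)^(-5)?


Step 1: Write the numerator in powers of (z + 9): -5z + 14 = -5(z + 9) + (-5*(-9) + 14) = -5(z + 9) + 59
Step 2: Divide by (z + 9)^6: f(z) = 59(z + 9)^(-6) - 5(z + 9)^(-5)
Step 3: This finite sum is the Laurent series of f about z = -9.
Step 4: Coefficient of (z + 9)^(-5) = coefficient of (z + 9) in the re-centred numerator = -5

-5


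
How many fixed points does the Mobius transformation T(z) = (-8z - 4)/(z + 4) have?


Step 1: Fixed points satisfy T(z) = z
Step 2: z^2 + 12z + 4 = 0
Step 3: Discriminant = 12^2 - 4*1*4 = 128
Step 4: Number of fixed points = 2

2


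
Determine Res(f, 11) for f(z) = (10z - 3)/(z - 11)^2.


Step 1: Pole of order 2 at z = 11
Step 2: Res = lim d/dz [(z - 11)^2 * f(z)] as z -> 11
Step 3: (z - 11)^2 * f(z) = 10z - 3
Step 4: d/dz[10z - 3] = 10

10


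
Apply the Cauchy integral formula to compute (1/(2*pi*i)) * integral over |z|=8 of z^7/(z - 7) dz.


Step 1: f(z) = z^7, a = 7 is inside |z| = 8
Step 2: By Cauchy integral formula: (1/(2pi*i)) * integral = f(a)
Step 3: f(7) = 7^7 = 823543

823543


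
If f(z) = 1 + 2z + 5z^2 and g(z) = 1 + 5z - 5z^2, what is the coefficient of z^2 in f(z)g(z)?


Step 1: z^2 term in f*g comes from: (1)*(-5z^2) + (2z)*(5z) + (5z^2)*(1)
Step 2: = -5 + 10 + 5
Step 3: = 10

10


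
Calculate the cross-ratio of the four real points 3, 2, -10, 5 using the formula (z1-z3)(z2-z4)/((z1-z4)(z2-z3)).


Step 1: (z1-z3)(z2-z4) = 13 * (-3) = -39
Step 2: (z1-z4)(z2-z3) = (-2) * 12 = -24
Step 3: Cross-ratio = 39/24 = 13/8

13/8


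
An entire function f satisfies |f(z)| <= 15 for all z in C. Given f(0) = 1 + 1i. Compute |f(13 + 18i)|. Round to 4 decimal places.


Step 1: By Liouville's theorem, a bounded entire function is constant.
Step 2: f(z) = f(0) = 1 + 1i for all z.
Step 3: |f(w)| = |1 + 1i| = sqrt(1 + 1)
Step 4: = 1.4142

1.4142


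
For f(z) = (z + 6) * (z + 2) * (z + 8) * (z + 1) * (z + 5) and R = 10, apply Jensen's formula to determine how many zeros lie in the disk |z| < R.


Jensen's formula: (1/2pi)*integral log|f(Re^it)|dt = log|f(0)| + sum_{|a_k|<R} log(R/|a_k|)
Step 1: f(0) = 6 * 2 * 8 * 1 * 5 = 480
Step 2: log|f(0)| = log|-6| + log|-2| + log|-8| + log|-1| + log|-5| = 6.1738
Step 3: Zeros inside |z| < 10: -6, -2, -8, -1, -5
Step 4: Jensen sum = log(10/6) + log(10/2) + log(10/8) + log(10/1) + log(10/5) = 5.3391
Step 5: n(R) = number of terms in the Jensen sum = count of zeros inside |z| < 10 = 5

5


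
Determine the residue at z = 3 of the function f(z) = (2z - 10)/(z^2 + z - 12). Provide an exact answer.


Step 1: Q(z) = z^2 + z - 12 = (z - 3)(z + 4)
Step 2: Q'(z) = 2z + 1
Step 3: Q'(3) = 7, P(3) = -4
Step 4: Res = P(3)/Q'(3) = -4/7 = -4/7

-4/7


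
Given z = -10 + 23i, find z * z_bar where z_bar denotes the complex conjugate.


Step 1: conj(z) = -10 - 23i
Step 2: z * conj(z) = (-10)^2 + 23^2
Step 3: = 100 + 529 = 629

629


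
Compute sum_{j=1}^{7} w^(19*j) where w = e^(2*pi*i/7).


Step 1: The sum sum_{j=1}^{n} w^(k*j) equals n if n | k, else 0.
Step 2: Here n = 7, k = 19
Step 3: Does n divide k? 7 | 19 -> False
Step 4: Sum = 0

0


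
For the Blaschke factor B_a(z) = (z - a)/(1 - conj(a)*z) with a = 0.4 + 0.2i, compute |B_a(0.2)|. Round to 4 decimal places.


Step 1: Numerator z0 - a = 0.2 - (0.4 + 0.2i) = -0.2 - 0.2i
Step 2: Denominator 1 - conj(a)*z0 = 1 - (0.4 - 0.2i)*0.2 = 0.92 + 0.04i
Step 3: |z0 - a|^2 = (-0.2)^2 + (-0.2)^2 = 0.08; |1 - conj(a)*z0|^2 = 0.92^2 + 0.04^2 = 0.848
Step 4: |B_a(0.2)| = sqrt(0.08 / 0.848) = sqrt(0.09434)
Step 5: = 0.3071

0.3071


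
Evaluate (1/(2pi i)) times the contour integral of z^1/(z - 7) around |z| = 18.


Step 1: f(z) = z^1, a = 7 is inside |z| = 18
Step 2: By Cauchy integral formula: (1/(2pi*i)) * integral = f(a)
Step 3: f(7) = 7^1 = 7

7


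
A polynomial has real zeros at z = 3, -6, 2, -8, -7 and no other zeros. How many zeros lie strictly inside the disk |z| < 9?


Step 1: Check each root:
  z = 3: |3| = 3 < 9
  z = -6: |-6| = 6 < 9
  z = 2: |2| = 2 < 9
  z = -8: |-8| = 8 < 9
  z = -7: |-7| = 7 < 9
Step 2: Count = 5

5


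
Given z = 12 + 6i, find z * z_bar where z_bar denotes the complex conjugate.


Step 1: conj(z) = 12 - 6i
Step 2: z * conj(z) = 12^2 + 6^2
Step 3: = 144 + 36 = 180

180


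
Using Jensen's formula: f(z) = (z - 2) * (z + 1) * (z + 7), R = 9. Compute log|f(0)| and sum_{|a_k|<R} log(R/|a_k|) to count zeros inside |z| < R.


Jensen's formula: (1/2pi)*integral log|f(Re^it)|dt = log|f(0)| + sum_{|a_k|<R} log(R/|a_k|)
Step 1: f(0) = (-2) * 1 * 7 = -14
Step 2: log|f(0)| = log|2| + log|-1| + log|-7| = 2.6391
Step 3: Zeros inside |z| < 9: 2, -1, -7
Step 4: Jensen sum = log(9/2) + log(9/1) + log(9/7) = 3.9526
Step 5: n(R) = number of terms in the Jensen sum = count of zeros inside |z| < 9 = 3

3


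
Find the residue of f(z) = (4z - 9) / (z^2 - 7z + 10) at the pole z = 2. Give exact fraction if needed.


Step 1: Q(z) = z^2 - 7z + 10 = (z - 2)(z - 5)
Step 2: Q'(z) = 2z - 7
Step 3: Q'(2) = -3, P(2) = -1
Step 4: Res = P(2)/Q'(2) = -1/(-3) = 1/3

1/3


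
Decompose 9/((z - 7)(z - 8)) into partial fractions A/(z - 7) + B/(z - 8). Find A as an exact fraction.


Step 1: Multiply both sides by (z - 7) and set z = 7
Step 2: A = 9 / (7 - 8)
Step 3: A = 9 / (-1)
Step 4: A = -9

-9


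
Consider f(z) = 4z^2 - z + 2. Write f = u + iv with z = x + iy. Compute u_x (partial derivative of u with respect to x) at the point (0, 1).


Step 1: f(z) = 4(x+iy)^2 - (x+iy) + 2
Step 2: u = 4(x^2 - y^2) - x + 2
Step 3: u_x = 8x - 1
Step 4: At (0, 1): u_x = 0 - 1 = -1

-1


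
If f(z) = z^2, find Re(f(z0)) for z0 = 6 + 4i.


Step 1: z0 = 6 + 4i
Step 2: z0^2 = 6^2 - 4^2 + 48i
Step 3: real part = 36 - 16 = 20

20


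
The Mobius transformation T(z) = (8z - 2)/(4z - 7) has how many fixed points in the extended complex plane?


Step 1: Fixed points satisfy T(z) = z
Step 2: 4z^2 - 15z + 2 = 0
Step 3: Discriminant = (-15)^2 - 4*4*2 = 193
Step 4: Number of fixed points = 2

2


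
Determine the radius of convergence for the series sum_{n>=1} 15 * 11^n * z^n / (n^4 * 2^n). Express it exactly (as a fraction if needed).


Step 1: General term a_n = 15 * 11^n / (n^4 * 2^n)
Step 2: By the root test, |a_n|^(1/n) = 15^(1/n) * 11 / (n^(4/n) * 2) -> 11/2 as n -> infinity (since 15^(1/n) -> 1 and n^(4/n) -> 1)
Step 3: R = 1/lim|a_n|^(1/n) = 2/11

2/11


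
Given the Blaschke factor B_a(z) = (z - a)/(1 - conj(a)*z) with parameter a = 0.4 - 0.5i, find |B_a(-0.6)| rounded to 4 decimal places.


Step 1: Numerator z0 - a = -0.6 - (0.4 - 0.5i) = -1 + 0.5i
Step 2: Denominator 1 - conj(a)*z0 = 1 - (0.4 + 0.5i)*(-0.6) = 1.24 + 0.3i
Step 3: |z0 - a|^2 = (-1)^2 + 0.5^2 = 1.25; |1 - conj(a)*z0|^2 = 1.24^2 + 0.3^2 = 1.6276
Step 4: |B_a(-0.6)| = sqrt(1.25 / 1.6276) = sqrt(0.768002)
Step 5: = 0.8764

0.8764


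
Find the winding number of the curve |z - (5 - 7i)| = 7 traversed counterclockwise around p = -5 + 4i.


Step 1: Center c = (5, -7), radius = 7
Step 2: |p - c|^2 = (-10)^2 + 11^2 = 221
Step 3: r^2 = 49
Step 4: |p-c| > r so winding number = 0

0


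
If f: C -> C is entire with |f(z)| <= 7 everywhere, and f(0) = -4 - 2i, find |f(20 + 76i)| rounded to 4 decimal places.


Step 1: By Liouville's theorem, a bounded entire function is constant.
Step 2: f(z) = f(0) = -4 - 2i for all z.
Step 3: |f(w)| = |-4 - 2i| = sqrt(16 + 4)
Step 4: = 4.4721

4.4721


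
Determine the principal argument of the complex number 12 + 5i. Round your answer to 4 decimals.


Step 1: z = 12 + 5i
Step 2: arg(z) = atan2(5, 12)
Step 3: arg(z) = 0.3948

0.3948


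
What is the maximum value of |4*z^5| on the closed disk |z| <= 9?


Step 1: On |z| = 9, |f(z)| = 4 * |z|^5 = 4 * 9^5
Step 2: By maximum modulus principle, maximum is on boundary.
Step 3: Maximum = 4 * 59049 = 236196

236196


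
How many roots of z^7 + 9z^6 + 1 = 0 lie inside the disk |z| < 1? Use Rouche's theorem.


Step 1: On |z| = 1 the three terms have sizes |z^7| = 1^7 = 1, |9z^6| = 9*1^6 = 9, |1| = 1
Step 2: The dominant term is g(z) = 9z^6; let h(z) = z^7 + 1 so f = g + h
Step 3: On |z| = 1: |g| = 9 and |h| <= 1 + 1 = 2
Step 4: Since 9 > 2, |h| < |g| on |z| = 1, so by Rouche f has the same number of zeros as g inside |z| < 1
Step 5: g(z) = 9z^6 has 6 zeros (at the origin, multiplicity 6) inside |z| < 1. Answer = 6

6


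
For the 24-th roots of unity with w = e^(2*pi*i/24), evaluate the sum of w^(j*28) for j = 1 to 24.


Step 1: The sum sum_{j=1}^{n} w^(k*j) equals n if n | k, else 0.
Step 2: Here n = 24, k = 28
Step 3: Does n divide k? 24 | 28 -> False
Step 4: Sum = 0

0


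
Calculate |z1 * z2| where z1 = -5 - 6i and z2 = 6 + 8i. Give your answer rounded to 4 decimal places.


Step 1: |z1| = sqrt((-5)^2 + (-6)^2) = sqrt(61)
Step 2: |z2| = sqrt(6^2 + 8^2) = sqrt(100)
Step 3: |z1*z2| = |z1|*|z2| = sqrt(61) * sqrt(100) = sqrt(61 * 100) = sqrt(6100)
Step 4: = 78.1025

78.1025


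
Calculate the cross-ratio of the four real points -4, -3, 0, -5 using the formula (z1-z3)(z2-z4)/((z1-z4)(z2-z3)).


Step 1: (z1-z3)(z2-z4) = (-4) * 2 = -8
Step 2: (z1-z4)(z2-z3) = 1 * (-3) = -3
Step 3: Cross-ratio = 8/3 = 8/3

8/3


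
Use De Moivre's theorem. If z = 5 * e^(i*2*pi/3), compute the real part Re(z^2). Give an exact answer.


Step 1: By De Moivre's theorem, z^2 = 5^2 * e^(i*2*2*pi/3) = 25 * (cos(4*pi/3) + i*sin(4*pi/3))
Step 2: |z|^2 = 5^2 = 25
Step 3: The angle 4*pi/3 already lies in [0, 2*pi)
Step 4: cos(4*pi/3) = -1/2
Step 5: Re(z^2) = 25 * (-1/2) = -25/2

-25/2


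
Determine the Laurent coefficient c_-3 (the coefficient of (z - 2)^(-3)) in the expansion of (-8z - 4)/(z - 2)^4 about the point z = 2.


Step 1: Write the numerator in powers of (z - 2): -8z - 4 = -8(z - 2) + (-8*2 - 4) = -8(z - 2) - 20
Step 2: Divide by (z - 2)^4: f(z) = -20(z - 2)^(-4) - 8(z - 2)^(-3)
Step 3: This finite sum is the Laurent series of f about z = 2.
Step 4: Coefficient of (z - 2)^(-3) = coefficient of (z - 2) in the re-centred numerator = -8

-8


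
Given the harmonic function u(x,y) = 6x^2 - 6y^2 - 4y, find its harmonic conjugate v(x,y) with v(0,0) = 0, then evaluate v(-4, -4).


Step 1: v_x = -u_y = 12y + 4
Step 2: v_y = u_x = 12x + 0
Step 3: v = 12xy + 4x + C
Step 4: v(0,0) = 0 => C = 0
Step 5: v(-4, -4) = 176

176


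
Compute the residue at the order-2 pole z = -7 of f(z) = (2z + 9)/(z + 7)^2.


Step 1: Pole of order 2 at z = -7
Step 2: Res = lim d/dz [(z + 7)^2 * f(z)] as z -> -7
Step 3: (z + 7)^2 * f(z) = 2z + 9
Step 4: d/dz[2z + 9] = 2

2


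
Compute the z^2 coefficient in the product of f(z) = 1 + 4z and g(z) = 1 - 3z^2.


Step 1: z^2 term in f*g comes from: (1)*(-3z^2) + (4z)*(0) + (0)*(1)
Step 2: = -3 + 0 + 0
Step 3: = -3

-3


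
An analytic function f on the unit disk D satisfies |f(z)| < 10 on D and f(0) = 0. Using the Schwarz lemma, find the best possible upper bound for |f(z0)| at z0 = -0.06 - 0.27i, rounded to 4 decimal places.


Step 1: g = f/10 maps D -> D with g(0) = 0, so by the Schwarz lemma |g(z)| <= |z|, i.e. |f(z)| <= 10|z|; this is sharp (f(z) = 10z).
Step 2: |z0|^2 = (-0.06)^2 + (-0.27)^2 = 0.0765
Step 3: |z0| = sqrt(0.0765) = 0.276586
Step 4: Best bound = 10 * |z0| = 10 * 0.276586 = 2.7659

2.7659


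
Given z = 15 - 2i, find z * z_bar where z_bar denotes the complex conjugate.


Step 1: conj(z) = 15 + 2i
Step 2: z * conj(z) = 15^2 + (-2)^2
Step 3: = 225 + 4 = 229

229


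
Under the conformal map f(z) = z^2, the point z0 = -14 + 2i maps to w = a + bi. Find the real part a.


Step 1: z0 = -14 + 2i
Step 2: z0^2 = (-14)^2 - 2^2 - 56i
Step 3: real part = 196 - 4 = 192

192


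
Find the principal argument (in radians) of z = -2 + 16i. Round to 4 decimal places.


Step 1: z = -2 + 16i
Step 2: arg(z) = atan2(16, -2)
Step 3: arg(z) = 1.6952

1.6952


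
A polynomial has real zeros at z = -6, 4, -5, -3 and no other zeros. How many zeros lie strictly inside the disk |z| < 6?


Step 1: Check each root:
  z = -6: |-6| = 6 >= 6
  z = 4: |4| = 4 < 6
  z = -5: |-5| = 5 < 6
  z = -3: |-3| = 3 < 6
Step 2: Count = 3

3


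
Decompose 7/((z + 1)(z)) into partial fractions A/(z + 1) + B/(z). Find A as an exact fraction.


Step 1: Multiply both sides by (z + 1) and set z = -1
Step 2: A = 7 / (-1 - 0)
Step 3: A = 7 / (-1)
Step 4: A = -7

-7


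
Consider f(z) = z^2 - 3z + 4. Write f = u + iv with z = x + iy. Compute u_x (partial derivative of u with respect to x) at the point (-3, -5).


Step 1: f(z) = (x+iy)^2 - 3(x+iy) + 4
Step 2: u = (x^2 - y^2) - 3x + 4
Step 3: u_x = 2x - 3
Step 4: At (-3, -5): u_x = -6 - 3 = -9

-9
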